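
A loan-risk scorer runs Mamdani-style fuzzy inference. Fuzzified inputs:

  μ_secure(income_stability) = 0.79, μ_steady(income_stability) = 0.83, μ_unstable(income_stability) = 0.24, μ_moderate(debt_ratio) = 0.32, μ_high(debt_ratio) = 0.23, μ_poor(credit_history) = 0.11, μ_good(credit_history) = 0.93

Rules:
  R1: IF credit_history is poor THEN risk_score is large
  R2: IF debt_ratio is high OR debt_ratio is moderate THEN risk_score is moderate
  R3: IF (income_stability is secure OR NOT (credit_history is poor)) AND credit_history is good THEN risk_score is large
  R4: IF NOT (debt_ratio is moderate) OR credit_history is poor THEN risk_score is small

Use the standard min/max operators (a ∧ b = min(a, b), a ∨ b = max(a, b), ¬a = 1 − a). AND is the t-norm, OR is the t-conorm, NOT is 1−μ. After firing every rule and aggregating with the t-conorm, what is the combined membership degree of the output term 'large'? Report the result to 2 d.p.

R1: poor=0.11 → w = 0.11
R2: high=0.23, moderate=0.32; OR[max(a, b)] → w = 0.32
R3: (secure=0.79 OR ¬poor=1−0.11=0.89) = 0.89; AND[min(a, b)] with good=0.93 → w = 0.89
R4: ¬moderate=1−0.32=0.68, poor=0.11; OR[max(a, b)] → w = 0.68
Rules with consequent 'large': {R1, R3} → strengths 0.11, 0.89
Aggregate via t-conorm [max(a, b)]: 0.89

0.89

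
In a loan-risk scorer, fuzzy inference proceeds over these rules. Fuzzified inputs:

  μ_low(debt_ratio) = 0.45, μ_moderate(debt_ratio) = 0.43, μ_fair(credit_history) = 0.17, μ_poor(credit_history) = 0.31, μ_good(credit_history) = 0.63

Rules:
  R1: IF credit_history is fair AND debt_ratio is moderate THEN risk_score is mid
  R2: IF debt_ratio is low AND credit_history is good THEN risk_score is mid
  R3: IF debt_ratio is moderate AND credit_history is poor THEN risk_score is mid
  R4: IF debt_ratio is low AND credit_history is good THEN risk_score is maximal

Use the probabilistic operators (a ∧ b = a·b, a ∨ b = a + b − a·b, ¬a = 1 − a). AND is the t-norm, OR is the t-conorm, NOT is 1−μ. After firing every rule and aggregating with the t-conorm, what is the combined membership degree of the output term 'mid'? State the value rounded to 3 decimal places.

0.424

R1: fair=0.17, moderate=0.43; AND[a·b] → w = 0.0731
R2: low=0.45, good=0.63; AND[a·b] → w = 0.2835
R3: moderate=0.43, poor=0.31; AND[a·b] → w = 0.1333
R4: low=0.45, good=0.63; AND[a·b] → w = 0.2835
Rules with consequent 'mid': {R1, R2, R3} → strengths 0.0731, 0.2835, 0.1333
Aggregate via t-conorm [a + b − a·b]: 0.4244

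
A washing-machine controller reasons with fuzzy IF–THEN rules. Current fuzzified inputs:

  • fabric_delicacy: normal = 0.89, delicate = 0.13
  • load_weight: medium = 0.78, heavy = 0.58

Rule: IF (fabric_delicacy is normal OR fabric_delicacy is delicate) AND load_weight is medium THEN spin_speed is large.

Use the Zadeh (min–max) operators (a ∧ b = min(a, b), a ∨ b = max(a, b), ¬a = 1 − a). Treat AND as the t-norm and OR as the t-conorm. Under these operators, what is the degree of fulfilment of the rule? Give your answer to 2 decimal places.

0.78

firing strength: (normal=0.89 OR delicate=0.13) = 0.89; AND[min(a, b)] with medium=0.78 → w = 0.78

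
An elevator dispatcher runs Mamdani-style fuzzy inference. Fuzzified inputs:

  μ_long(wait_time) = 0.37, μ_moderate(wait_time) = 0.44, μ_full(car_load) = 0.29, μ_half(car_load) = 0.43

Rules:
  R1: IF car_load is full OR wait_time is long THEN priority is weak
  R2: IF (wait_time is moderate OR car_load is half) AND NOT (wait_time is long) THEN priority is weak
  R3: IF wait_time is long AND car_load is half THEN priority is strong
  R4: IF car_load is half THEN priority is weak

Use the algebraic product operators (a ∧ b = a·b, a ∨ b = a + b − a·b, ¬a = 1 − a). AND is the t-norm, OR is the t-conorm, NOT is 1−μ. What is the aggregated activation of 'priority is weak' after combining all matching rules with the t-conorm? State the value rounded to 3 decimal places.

R1: full=0.29, long=0.37; OR[a + b − a·b] → w = 0.5527
R2: (moderate=0.44 OR half=0.43) = 0.6808; AND[a·b] with ¬long=1−0.37=0.63 → w = 0.4289
R3: long=0.37, half=0.43; AND[a·b] → w = 0.1591
R4: half=0.43 → w = 0.4300
Rules with consequent 'weak': {R1, R2, R4} → strengths 0.5527, 0.4289, 0.4300
Aggregate via t-conorm [a + b − a·b]: 0.8544

0.854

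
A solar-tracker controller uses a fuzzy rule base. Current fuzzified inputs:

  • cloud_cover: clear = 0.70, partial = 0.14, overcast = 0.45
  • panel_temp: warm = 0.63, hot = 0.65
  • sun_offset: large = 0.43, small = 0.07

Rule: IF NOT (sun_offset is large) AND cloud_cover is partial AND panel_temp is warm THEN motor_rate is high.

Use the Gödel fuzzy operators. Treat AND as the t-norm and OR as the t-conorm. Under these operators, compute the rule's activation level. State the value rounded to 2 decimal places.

0.14

firing strength: ¬large=1−0.43=0.57, partial=0.14, warm=0.63; AND[min(a, b)] → w = 0.14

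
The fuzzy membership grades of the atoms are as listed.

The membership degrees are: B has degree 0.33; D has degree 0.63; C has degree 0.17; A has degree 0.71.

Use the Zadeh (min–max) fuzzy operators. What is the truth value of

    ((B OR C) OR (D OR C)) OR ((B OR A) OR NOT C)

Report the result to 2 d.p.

0.83

B OR C = max(a, b) on (0.33, 0.17) = 0.33
D OR C = max(a, b) on (0.63, 0.17) = 0.63
(B OR C) OR (D OR C) = max(a, b) on (0.33, 0.63) = 0.63
B OR A = max(a, b) on (0.33, 0.71) = 0.71
NOT C = 1 − 0.17 = 0.83
(B OR A) OR NOT C = max(a, b) on (0.71, 0.83) = 0.83
((B OR C) OR (D OR C)) OR ((B OR A) OR NOT C) = max(a, b) on (0.63, 0.83) = 0.83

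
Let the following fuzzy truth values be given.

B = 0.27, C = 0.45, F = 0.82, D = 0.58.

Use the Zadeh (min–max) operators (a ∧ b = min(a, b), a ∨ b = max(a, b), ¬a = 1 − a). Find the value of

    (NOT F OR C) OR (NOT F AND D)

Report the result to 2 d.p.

0.45

NOT F = 1 − 0.82 = 0.18
NOT F OR C = max(a, b) on (0.18, 0.45) = 0.45
NOT F = 1 − 0.82 = 0.18
NOT F AND D = min(a, b) on (0.18, 0.58) = 0.18
(NOT F OR C) OR (NOT F AND D) = max(a, b) on (0.45, 0.18) = 0.45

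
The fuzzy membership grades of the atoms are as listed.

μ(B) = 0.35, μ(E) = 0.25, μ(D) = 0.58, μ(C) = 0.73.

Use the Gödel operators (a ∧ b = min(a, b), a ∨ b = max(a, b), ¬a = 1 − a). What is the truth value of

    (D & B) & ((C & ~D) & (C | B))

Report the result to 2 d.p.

D & B = min(a, b) on (0.58, 0.35) = 0.35
~D = 1 − 0.58 = 0.42
C & ~D = min(a, b) on (0.73, 0.42) = 0.42
C | B = max(a, b) on (0.73, 0.35) = 0.73
(C & ~D) & (C | B) = min(a, b) on (0.42, 0.73) = 0.42
(D & B) & ((C & ~D) & (C | B)) = min(a, b) on (0.35, 0.42) = 0.35

0.35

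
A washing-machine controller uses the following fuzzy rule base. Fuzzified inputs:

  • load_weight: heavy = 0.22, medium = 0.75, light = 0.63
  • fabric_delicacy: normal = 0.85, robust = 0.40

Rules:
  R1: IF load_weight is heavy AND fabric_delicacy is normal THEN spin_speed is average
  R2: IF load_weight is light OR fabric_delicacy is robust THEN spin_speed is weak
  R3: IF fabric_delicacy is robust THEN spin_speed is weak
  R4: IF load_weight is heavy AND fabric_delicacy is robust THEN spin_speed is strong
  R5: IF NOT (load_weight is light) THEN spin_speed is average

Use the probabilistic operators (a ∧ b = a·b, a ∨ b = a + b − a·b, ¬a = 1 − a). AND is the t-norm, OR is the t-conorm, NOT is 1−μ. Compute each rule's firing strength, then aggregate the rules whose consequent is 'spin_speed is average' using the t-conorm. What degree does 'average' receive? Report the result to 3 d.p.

0.488

R1: heavy=0.22, normal=0.85; AND[a·b] → w = 0.1870
R2: light=0.63, robust=0.40; OR[a + b − a·b] → w = 0.7780
R3: robust=0.40 → w = 0.4000
R4: heavy=0.22, robust=0.40; AND[a·b] → w = 0.0880
R5: ¬light=1−0.63=0.37 → w = 0.3700
Rules with consequent 'average': {R1, R5} → strengths 0.1870, 0.3700
Aggregate via t-conorm [a + b − a·b]: 0.4878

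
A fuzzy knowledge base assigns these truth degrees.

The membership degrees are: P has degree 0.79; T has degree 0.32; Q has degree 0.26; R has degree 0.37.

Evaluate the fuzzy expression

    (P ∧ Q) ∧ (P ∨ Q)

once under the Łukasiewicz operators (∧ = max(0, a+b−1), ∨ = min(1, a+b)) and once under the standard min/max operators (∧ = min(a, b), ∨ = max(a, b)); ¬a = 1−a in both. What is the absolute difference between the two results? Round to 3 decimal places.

0.210

Under Łukasiewicz:
  P ∧ Q = max(0, a+b−1) on (0.79, 0.26) = 0.05
  P ∨ Q = min(1, a+b) on (0.79, 0.26) = 1.00
  (P ∧ Q) ∧ (P ∨ Q) = max(0, a+b−1) on (0.05, 1.00) = 0.05
  → value = 0.0500
Under standard min/max:
  P ∧ Q = min(a, b) on (0.79, 0.26) = 0.26
  P ∨ Q = max(a, b) on (0.79, 0.26) = 0.79
  (P ∧ Q) ∧ (P ∨ Q) = min(a, b) on (0.26, 0.79) = 0.26
  → value = 0.2600
|0.0500 − 0.2600| = 0.210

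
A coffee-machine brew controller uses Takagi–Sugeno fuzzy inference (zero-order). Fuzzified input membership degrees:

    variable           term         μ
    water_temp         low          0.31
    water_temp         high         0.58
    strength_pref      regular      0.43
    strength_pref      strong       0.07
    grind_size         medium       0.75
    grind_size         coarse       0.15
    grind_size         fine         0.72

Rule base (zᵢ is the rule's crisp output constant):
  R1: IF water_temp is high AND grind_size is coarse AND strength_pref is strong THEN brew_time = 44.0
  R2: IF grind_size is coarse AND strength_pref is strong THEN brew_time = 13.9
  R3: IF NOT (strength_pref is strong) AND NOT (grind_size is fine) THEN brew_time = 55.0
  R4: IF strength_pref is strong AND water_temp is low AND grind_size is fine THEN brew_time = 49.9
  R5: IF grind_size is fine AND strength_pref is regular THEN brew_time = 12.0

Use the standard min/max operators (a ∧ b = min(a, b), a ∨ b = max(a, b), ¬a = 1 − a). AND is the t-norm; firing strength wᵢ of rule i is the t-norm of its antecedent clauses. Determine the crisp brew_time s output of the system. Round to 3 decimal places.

30.550

R1 (z=44.0): high=0.58, coarse=0.15, strong=0.07; AND[min(a, b)] → w = 0.07
R2 (z=13.9): coarse=0.15, strong=0.07; AND[min(a, b)] → w = 0.07
R3 (z=55.0): ¬strong=1−0.07=0.93, ¬fine=1−0.72=0.28; AND[min(a, b)] → w = 0.28
R4 (z=49.9): strong=0.07, low=0.31, fine=0.72; AND[min(a, b)] → w = 0.07
R5 (z=12.0): fine=0.72, regular=0.43; AND[min(a, b)] → w = 0.43
Weighted average = (0.07·44.0 + 0.07·13.9 + 0.28·55.0 + 0.07·49.9 + 0.43·12.0) / (0.07 + 0.07 + 0.28 + 0.07 + 0.43)
  = 28.1060 / 0.9200 = 30.550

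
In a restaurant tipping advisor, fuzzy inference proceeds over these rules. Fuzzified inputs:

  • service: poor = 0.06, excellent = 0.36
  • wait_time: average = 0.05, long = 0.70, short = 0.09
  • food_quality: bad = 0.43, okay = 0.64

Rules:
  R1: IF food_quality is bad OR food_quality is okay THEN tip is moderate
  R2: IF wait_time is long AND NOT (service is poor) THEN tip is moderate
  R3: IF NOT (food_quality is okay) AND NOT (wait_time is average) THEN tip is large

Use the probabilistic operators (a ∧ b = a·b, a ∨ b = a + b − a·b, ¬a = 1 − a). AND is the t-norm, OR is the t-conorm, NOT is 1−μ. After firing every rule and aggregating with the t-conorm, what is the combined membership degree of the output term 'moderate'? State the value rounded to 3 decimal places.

R1: bad=0.43, okay=0.64; OR[a + b − a·b] → w = 0.7948
R2: long=0.70, ¬poor=1−0.06=0.94; AND[a·b] → w = 0.6580
R3: ¬okay=1−0.64=0.36, ¬average=1−0.05=0.95; AND[a·b] → w = 0.3420
Rules with consequent 'moderate': {R1, R2} → strengths 0.7948, 0.6580
Aggregate via t-conorm [a + b − a·b]: 0.9298

0.930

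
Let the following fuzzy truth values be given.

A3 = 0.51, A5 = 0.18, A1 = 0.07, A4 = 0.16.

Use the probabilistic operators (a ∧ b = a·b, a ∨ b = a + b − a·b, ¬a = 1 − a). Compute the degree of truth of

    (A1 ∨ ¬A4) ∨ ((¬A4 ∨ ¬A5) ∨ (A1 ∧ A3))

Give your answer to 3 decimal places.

0.996

¬A4 = 1 − 0.1600 = 0.8400
A1 ∨ ¬A4 = a + b − a·b on (0.0700, 0.8400) = 0.8512
¬A4 = 1 − 0.1600 = 0.8400
¬A5 = 1 − 0.1800 = 0.8200
¬A4 ∨ ¬A5 = a + b − a·b on (0.8400, 0.8200) = 0.9712
A1 ∧ A3 = a·b on (0.0700, 0.5100) = 0.0357
(¬A4 ∨ ¬A5) ∨ (A1 ∧ A3) = a + b − a·b on (0.9712, 0.0357) = 0.9722
(A1 ∨ ¬A4) ∨ ((¬A4 ∨ ¬A5) ∨ (A1 ∧ A3)) = a + b − a·b on (0.8512, 0.9722) = 0.9959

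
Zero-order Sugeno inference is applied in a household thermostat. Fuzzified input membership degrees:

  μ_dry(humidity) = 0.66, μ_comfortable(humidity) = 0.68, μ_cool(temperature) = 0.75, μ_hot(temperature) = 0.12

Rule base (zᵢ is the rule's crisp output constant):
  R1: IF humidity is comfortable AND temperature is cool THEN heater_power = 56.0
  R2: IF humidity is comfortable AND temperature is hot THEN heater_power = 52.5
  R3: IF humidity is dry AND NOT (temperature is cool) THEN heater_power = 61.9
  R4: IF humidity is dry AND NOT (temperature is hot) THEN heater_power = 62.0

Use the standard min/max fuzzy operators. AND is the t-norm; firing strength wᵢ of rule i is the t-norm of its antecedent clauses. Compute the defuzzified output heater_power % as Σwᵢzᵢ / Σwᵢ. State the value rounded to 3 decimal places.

R1 (z=56.0): comfortable=0.68, cool=0.75; AND[min(a, b)] → w = 0.68
R2 (z=52.5): comfortable=0.68, hot=0.12; AND[min(a, b)] → w = 0.12
R3 (z=61.9): dry=0.66, ¬cool=1−0.75=0.25; AND[min(a, b)] → w = 0.25
R4 (z=62.0): dry=0.66, ¬hot=1−0.12=0.88; AND[min(a, b)] → w = 0.66
Weighted average = (0.68·56.0 + 0.12·52.5 + 0.25·61.9 + 0.66·62.0) / (0.68 + 0.12 + 0.25 + 0.66)
  = 100.7750 / 1.7100 = 58.933

58.933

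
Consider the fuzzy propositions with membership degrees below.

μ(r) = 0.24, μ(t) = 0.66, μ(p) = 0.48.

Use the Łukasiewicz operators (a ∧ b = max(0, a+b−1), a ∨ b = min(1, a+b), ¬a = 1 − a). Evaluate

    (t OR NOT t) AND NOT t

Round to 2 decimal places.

NOT t = 1 − 0.66 = 0.34
t OR NOT t = min(1, a+b) on (0.66, 0.34) = 1.00
NOT t = 1 − 0.66 = 0.34
(t OR NOT t) AND NOT t = max(0, a+b−1) on (1.00, 0.34) = 0.34

0.34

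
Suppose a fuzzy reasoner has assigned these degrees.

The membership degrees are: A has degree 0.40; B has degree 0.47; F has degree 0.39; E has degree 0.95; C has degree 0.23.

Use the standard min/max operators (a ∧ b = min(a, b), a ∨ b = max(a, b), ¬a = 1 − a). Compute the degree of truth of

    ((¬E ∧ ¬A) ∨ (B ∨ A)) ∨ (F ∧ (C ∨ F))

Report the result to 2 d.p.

0.47

¬E = 1 − 0.95 = 0.05
¬A = 1 − 0.40 = 0.60
¬E ∧ ¬A = min(a, b) on (0.05, 0.60) = 0.05
B ∨ A = max(a, b) on (0.47, 0.40) = 0.47
(¬E ∧ ¬A) ∨ (B ∨ A) = max(a, b) on (0.05, 0.47) = 0.47
C ∨ F = max(a, b) on (0.23, 0.39) = 0.39
F ∧ (C ∨ F) = min(a, b) on (0.39, 0.39) = 0.39
((¬E ∧ ¬A) ∨ (B ∨ A)) ∨ (F ∧ (C ∨ F)) = max(a, b) on (0.47, 0.39) = 0.47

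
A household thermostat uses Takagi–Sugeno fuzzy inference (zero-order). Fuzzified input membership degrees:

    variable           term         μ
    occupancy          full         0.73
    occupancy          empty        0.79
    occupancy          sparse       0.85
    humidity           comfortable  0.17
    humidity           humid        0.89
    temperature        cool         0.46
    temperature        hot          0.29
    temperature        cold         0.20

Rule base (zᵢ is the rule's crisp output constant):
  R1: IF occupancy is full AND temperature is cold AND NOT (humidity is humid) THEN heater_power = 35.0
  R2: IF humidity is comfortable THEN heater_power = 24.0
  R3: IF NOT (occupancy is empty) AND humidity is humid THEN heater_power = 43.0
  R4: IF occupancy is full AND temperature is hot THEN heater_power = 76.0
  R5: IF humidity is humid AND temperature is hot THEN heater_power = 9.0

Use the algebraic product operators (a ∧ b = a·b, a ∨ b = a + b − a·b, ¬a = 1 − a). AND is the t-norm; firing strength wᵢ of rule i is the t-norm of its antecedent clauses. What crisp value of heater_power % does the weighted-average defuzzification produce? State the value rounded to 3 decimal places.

36.892

R1 (z=35.0): full=0.73, cold=0.20, ¬humid=1−0.89=0.11; AND[a·b] → w = 0.0161
R2 (z=24.0): comfortable=0.17 → w = 0.1700
R3 (z=43.0): ¬empty=1−0.79=0.21, humid=0.89; AND[a·b] → w = 0.1869
R4 (z=76.0): full=0.73, hot=0.29; AND[a·b] → w = 0.2117
R5 (z=9.0): humid=0.89, hot=0.29; AND[a·b] → w = 0.2581
Weighted average = (0.0161·35.0 + 0.1700·24.0 + 0.1869·43.0 + 0.2117·76.0 + 0.2581·9.0) / (0.0161 + 0.1700 + 0.1869 + 0.2117 + 0.2581)
  = 31.0909 / 0.8428 = 36.892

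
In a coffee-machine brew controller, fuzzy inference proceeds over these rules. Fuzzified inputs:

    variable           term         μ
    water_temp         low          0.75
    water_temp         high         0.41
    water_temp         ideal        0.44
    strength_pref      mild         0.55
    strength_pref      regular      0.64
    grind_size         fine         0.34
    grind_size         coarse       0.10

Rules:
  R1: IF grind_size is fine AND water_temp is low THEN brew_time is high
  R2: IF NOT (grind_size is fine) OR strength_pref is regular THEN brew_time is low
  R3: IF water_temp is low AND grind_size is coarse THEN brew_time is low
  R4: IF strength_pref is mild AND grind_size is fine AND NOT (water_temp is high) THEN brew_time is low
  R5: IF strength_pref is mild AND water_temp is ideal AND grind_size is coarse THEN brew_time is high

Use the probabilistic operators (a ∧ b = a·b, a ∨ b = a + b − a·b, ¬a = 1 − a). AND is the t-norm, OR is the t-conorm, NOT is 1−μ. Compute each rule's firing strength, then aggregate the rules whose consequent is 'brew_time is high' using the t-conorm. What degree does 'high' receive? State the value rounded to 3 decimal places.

R1: fine=0.34, low=0.75; AND[a·b] → w = 0.2550
R2: ¬fine=1−0.34=0.66, regular=0.64; OR[a + b − a·b] → w = 0.8776
R3: low=0.75, coarse=0.10; AND[a·b] → w = 0.0750
R4: mild=0.55, fine=0.34, ¬high=1−0.41=0.59; AND[a·b] → w = 0.1103
R5: mild=0.55, ideal=0.44, coarse=0.10; AND[a·b] → w = 0.0242
Rules with consequent 'high': {R1, R5} → strengths 0.2550, 0.0242
Aggregate via t-conorm [a + b − a·b]: 0.2730

0.273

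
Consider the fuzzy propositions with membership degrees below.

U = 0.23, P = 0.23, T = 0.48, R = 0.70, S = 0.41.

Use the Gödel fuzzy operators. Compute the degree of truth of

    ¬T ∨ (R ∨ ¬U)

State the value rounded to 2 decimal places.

¬T = 1 − 0.48 = 0.52
¬U = 1 − 0.23 = 0.77
R ∨ ¬U = max(a, b) on (0.70, 0.77) = 0.77
¬T ∨ (R ∨ ¬U) = max(a, b) on (0.52, 0.77) = 0.77

0.77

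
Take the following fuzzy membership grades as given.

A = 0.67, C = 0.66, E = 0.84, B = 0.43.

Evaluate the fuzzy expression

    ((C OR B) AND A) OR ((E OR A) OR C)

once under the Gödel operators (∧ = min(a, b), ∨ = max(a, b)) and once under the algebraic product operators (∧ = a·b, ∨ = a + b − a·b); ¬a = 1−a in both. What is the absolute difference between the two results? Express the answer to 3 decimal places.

Under Gödel:
  C OR B = max(a, b) on (0.66, 0.43) = 0.66
  (C OR B) AND A = min(a, b) on (0.66, 0.67) = 0.66
  E OR A = max(a, b) on (0.84, 0.67) = 0.84
  (E OR A) OR C = max(a, b) on (0.84, 0.66) = 0.84
  ((C OR B) AND A) OR ((E OR A) OR C) = max(a, b) on (0.66, 0.84) = 0.84
  → value = 0.8400
Under algebraic product:
  C OR B = a + b − a·b on (0.6600, 0.4300) = 0.8062
  (C OR B) AND A = a·b on (0.8062, 0.6700) = 0.5402
  E OR A = a + b − a·b on (0.8400, 0.6700) = 0.9472
  (E OR A) OR C = a + b − a·b on (0.9472, 0.6600) = 0.9820
  ((C OR B) AND A) OR ((E OR A) OR C) = a + b − a·b on (0.5402, 0.9820) = 0.9917
  → value = 0.9917
|0.8400 − 0.9917| = 0.152

0.152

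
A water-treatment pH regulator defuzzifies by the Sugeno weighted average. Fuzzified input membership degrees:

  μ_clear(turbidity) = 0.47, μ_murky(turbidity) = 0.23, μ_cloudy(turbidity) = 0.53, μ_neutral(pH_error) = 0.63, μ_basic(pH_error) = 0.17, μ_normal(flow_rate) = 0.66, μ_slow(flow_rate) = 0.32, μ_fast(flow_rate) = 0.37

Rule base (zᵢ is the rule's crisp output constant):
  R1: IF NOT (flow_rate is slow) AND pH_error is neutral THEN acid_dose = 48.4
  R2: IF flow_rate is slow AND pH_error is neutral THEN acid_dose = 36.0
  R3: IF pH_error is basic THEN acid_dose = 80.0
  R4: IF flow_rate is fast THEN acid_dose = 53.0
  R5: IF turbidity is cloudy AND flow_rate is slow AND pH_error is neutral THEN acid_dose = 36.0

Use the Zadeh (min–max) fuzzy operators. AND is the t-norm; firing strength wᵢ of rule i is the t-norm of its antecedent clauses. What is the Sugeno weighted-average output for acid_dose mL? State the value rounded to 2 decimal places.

47.92

R1 (z=48.4): ¬slow=1−0.32=0.68, neutral=0.63; AND[min(a, b)] → w = 0.63
R2 (z=36.0): slow=0.32, neutral=0.63; AND[min(a, b)] → w = 0.32
R3 (z=80.0): basic=0.17 → w = 0.17
R4 (z=53.0): fast=0.37 → w = 0.37
R5 (z=36.0): cloudy=0.53, slow=0.32, neutral=0.63; AND[min(a, b)] → w = 0.32
Weighted average = (0.63·48.4 + 0.32·36.0 + 0.17·80.0 + 0.37·53.0 + 0.32·36.0) / (0.63 + 0.32 + 0.17 + 0.37 + 0.32)
  = 86.7420 / 1.8100 = 47.92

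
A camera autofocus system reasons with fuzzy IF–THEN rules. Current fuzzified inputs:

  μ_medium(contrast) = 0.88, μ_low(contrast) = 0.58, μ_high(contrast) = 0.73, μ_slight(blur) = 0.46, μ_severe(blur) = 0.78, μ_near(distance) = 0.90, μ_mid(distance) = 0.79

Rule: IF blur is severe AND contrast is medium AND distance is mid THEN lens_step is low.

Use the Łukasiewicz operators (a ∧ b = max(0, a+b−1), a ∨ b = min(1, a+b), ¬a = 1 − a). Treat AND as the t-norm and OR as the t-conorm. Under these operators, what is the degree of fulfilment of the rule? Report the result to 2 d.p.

0.45

firing strength: severe=0.78, medium=0.88, mid=0.79; AND[max(0, a+b−1)] → w = 0.45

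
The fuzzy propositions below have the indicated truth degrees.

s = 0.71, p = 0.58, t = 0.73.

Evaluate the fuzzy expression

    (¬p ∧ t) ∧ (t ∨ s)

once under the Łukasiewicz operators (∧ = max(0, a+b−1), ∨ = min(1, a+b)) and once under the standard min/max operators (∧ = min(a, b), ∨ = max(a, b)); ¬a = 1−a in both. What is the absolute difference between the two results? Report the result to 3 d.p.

Under Łukasiewicz:
  ¬p = 1 − 0.58 = 0.42
  ¬p ∧ t = max(0, a+b−1) on (0.42, 0.73) = 0.15
  t ∨ s = min(1, a+b) on (0.73, 0.71) = 1.00
  (¬p ∧ t) ∧ (t ∨ s) = max(0, a+b−1) on (0.15, 1.00) = 0.15
  → value = 0.1500
Under standard min/max:
  ¬p = 1 − 0.58 = 0.42
  ¬p ∧ t = min(a, b) on (0.42, 0.73) = 0.42
  t ∨ s = max(a, b) on (0.73, 0.71) = 0.73
  (¬p ∧ t) ∧ (t ∨ s) = min(a, b) on (0.42, 0.73) = 0.42
  → value = 0.4200
|0.1500 − 0.4200| = 0.270

0.270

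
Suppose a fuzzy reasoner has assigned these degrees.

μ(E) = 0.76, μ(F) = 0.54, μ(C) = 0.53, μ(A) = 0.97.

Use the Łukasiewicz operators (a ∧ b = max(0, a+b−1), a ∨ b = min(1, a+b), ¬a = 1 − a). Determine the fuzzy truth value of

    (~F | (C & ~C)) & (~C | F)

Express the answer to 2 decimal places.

0.46

~F = 1 − 0.54 = 0.46
~C = 1 − 0.53 = 0.47
C & ~C = max(0, a+b−1) on (0.53, 0.47) = 0.00
~F | (C & ~C) = min(1, a+b) on (0.46, 0.00) = 0.46
~C = 1 − 0.53 = 0.47
~C | F = min(1, a+b) on (0.47, 0.54) = 1.00
(~F | (C & ~C)) & (~C | F) = max(0, a+b−1) on (0.46, 1.00) = 0.46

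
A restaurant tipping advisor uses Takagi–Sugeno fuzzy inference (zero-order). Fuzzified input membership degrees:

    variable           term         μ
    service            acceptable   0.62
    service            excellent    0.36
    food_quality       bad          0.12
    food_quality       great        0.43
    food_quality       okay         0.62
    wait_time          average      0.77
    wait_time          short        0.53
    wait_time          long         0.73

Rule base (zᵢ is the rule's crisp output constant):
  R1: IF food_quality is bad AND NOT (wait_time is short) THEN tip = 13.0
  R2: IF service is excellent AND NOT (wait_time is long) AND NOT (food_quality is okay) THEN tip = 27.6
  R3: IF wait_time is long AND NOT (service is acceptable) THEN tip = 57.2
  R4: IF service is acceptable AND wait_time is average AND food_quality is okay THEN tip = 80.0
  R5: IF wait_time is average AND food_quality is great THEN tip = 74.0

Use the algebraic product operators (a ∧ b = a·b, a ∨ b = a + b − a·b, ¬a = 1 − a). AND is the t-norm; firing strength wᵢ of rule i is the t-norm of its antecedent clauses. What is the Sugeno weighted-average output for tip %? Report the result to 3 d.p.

R1 (z=13.0): bad=0.12, ¬short=1−0.53=0.47; AND[a·b] → w = 0.0564
R2 (z=27.6): excellent=0.36, ¬long=1−0.73=0.27, ¬okay=1−0.62=0.38; AND[a·b] → w = 0.0369
R3 (z=57.2): long=0.73, ¬acceptable=1−0.62=0.38; AND[a·b] → w = 0.2774
R4 (z=80.0): acceptable=0.62, average=0.77, okay=0.62; AND[a·b] → w = 0.2960
R5 (z=74.0): average=0.77, great=0.43; AND[a·b] → w = 0.3311
Weighted average = (0.0564·13.0 + 0.0369·27.6 + 0.2774·57.2 + 0.2960·80.0 + 0.3311·74.0) / (0.0564 + 0.0369 + 0.2774 + 0.2960 + 0.3311)
  = 65.8004 / 0.9978 = 65.944

65.944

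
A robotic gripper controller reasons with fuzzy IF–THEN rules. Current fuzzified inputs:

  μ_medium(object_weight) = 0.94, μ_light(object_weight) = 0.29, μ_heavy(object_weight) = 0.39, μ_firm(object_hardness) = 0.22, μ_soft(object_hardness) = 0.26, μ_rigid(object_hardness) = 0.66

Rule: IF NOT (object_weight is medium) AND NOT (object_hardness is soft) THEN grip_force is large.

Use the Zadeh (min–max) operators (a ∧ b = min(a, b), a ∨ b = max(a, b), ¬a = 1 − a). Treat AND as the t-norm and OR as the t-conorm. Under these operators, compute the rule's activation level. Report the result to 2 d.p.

firing strength: ¬medium=1−0.94=0.06, ¬soft=1−0.26=0.74; AND[min(a, b)] → w = 0.06

0.06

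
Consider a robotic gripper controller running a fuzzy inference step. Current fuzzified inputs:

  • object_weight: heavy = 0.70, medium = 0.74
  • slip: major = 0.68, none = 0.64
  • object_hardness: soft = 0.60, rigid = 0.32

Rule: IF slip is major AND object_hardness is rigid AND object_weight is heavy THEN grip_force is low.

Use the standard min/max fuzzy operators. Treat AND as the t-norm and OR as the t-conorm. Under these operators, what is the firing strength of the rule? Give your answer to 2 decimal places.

0.32

firing strength: major=0.68, rigid=0.32, heavy=0.70; AND[min(a, b)] → w = 0.32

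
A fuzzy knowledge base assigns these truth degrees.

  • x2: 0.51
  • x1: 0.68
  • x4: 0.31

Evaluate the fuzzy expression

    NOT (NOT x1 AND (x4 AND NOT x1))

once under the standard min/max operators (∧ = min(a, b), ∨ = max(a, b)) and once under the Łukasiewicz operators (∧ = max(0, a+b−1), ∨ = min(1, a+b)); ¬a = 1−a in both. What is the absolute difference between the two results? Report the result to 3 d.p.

Under standard min/max:
  NOT x1 = 1 − 0.68 = 0.32
  NOT x1 = 1 − 0.68 = 0.32
  x4 AND NOT x1 = min(a, b) on (0.31, 0.32) = 0.31
  NOT x1 AND (x4 AND NOT x1) = min(a, b) on (0.32, 0.31) = 0.31
  NOT (NOT x1 AND (x4 AND NOT x1)) = 1 − 0.31 = 0.69
  → value = 0.6900
Under Łukasiewicz:
  NOT x1 = 1 − 0.68 = 0.32
  NOT x1 = 1 − 0.68 = 0.32
  x4 AND NOT x1 = max(0, a+b−1) on (0.31, 0.32) = 0.00
  NOT x1 AND (x4 AND NOT x1) = max(0, a+b−1) on (0.32, 0.00) = 0.00
  NOT (NOT x1 AND (x4 AND NOT x1)) = 1 − 0.00 = 1.00
  → value = 1.0000
|0.6900 − 1.0000| = 0.310

0.310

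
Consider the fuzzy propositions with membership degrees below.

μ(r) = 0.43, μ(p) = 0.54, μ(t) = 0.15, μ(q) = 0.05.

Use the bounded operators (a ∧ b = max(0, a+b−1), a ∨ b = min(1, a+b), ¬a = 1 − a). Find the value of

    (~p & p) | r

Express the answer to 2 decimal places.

~p = 1 − 0.54 = 0.46
~p & p = max(0, a+b−1) on (0.46, 0.54) = 0.00
(~p & p) | r = min(1, a+b) on (0.00, 0.43) = 0.43

0.43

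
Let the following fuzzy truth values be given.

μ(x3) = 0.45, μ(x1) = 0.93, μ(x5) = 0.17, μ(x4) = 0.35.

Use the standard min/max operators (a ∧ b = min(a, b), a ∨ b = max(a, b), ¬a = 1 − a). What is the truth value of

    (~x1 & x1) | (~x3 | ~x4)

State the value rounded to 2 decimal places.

0.65

~x1 = 1 − 0.93 = 0.07
~x1 & x1 = min(a, b) on (0.07, 0.93) = 0.07
~x3 = 1 − 0.45 = 0.55
~x4 = 1 − 0.35 = 0.65
~x3 | ~x4 = max(a, b) on (0.55, 0.65) = 0.65
(~x1 & x1) | (~x3 | ~x4) = max(a, b) on (0.07, 0.65) = 0.65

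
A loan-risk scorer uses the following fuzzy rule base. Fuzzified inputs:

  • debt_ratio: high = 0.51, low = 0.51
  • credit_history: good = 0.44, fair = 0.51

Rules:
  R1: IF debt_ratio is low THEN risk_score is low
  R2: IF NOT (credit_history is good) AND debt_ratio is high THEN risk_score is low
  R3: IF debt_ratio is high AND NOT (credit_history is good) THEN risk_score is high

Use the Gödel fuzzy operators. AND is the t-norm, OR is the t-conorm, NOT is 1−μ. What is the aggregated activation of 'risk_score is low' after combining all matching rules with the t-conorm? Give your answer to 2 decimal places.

0.51

R1: low=0.51 → w = 0.51
R2: ¬good=1−0.44=0.56, high=0.51; AND[min(a, b)] → w = 0.51
R3: high=0.51, ¬good=1−0.44=0.56; AND[min(a, b)] → w = 0.51
Rules with consequent 'low': {R1, R2} → strengths 0.51, 0.51
Aggregate via t-conorm [max(a, b)]: 0.51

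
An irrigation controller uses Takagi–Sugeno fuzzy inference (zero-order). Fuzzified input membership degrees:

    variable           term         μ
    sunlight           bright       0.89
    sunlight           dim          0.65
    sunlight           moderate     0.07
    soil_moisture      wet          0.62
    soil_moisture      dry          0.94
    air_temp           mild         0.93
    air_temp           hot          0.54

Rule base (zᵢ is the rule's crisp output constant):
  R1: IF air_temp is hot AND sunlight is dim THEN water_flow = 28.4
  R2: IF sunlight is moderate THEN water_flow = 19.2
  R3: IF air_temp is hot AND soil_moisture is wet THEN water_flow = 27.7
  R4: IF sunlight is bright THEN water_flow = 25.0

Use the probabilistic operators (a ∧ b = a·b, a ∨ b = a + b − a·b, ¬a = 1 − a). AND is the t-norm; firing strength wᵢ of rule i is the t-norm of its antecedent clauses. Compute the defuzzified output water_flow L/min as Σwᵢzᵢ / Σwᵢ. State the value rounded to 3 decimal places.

R1 (z=28.4): hot=0.54, dim=0.65; AND[a·b] → w = 0.3510
R2 (z=19.2): moderate=0.07 → w = 0.0700
R3 (z=27.7): hot=0.54, wet=0.62; AND[a·b] → w = 0.3348
R4 (z=25.0): bright=0.89 → w = 0.8900
Weighted average = (0.3510·28.4 + 0.0700·19.2 + 0.3348·27.7 + 0.8900·25.0) / (0.3510 + 0.0700 + 0.3348 + 0.8900)
  = 42.8364 / 1.6458 = 26.028

26.028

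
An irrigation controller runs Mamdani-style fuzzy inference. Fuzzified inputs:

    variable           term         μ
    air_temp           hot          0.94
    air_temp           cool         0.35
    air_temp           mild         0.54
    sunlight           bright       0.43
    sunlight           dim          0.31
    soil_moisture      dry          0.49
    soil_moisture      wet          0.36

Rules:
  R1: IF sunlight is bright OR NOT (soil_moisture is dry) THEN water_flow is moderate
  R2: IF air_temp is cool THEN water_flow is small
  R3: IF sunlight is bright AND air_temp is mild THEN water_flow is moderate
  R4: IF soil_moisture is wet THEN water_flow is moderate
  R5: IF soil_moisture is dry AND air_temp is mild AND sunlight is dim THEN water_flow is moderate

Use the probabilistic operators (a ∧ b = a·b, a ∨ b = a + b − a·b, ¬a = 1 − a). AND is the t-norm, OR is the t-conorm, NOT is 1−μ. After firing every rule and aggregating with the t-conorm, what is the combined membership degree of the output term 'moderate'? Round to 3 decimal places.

R1: bright=0.43, ¬dry=1−0.49=0.51; OR[a + b − a·b] → w = 0.7207
R2: cool=0.35 → w = 0.3500
R3: bright=0.43, mild=0.54; AND[a·b] → w = 0.2322
R4: wet=0.36 → w = 0.3600
R5: dry=0.49, mild=0.54, dim=0.31; AND[a·b] → w = 0.0820
Rules with consequent 'moderate': {R1, R3, R4, R5} → strengths 0.7207, 0.2322, 0.3600, 0.0820
Aggregate via t-conorm [a + b − a·b]: 0.8740

0.874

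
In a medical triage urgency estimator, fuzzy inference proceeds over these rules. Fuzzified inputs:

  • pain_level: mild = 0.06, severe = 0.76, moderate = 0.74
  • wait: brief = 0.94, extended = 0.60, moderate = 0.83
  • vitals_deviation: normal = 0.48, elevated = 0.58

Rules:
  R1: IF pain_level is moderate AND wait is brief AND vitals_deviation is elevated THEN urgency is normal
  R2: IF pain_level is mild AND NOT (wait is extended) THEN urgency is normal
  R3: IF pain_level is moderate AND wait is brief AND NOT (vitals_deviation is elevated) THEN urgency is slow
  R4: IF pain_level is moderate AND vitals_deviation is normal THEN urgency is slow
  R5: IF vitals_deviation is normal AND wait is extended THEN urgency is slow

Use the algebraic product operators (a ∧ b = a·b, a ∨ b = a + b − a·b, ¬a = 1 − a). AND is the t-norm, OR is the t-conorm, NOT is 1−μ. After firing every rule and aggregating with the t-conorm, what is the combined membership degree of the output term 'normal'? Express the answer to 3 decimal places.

R1: moderate=0.74, brief=0.94, elevated=0.58; AND[a·b] → w = 0.4034
R2: mild=0.06, ¬extended=1−0.60=0.40; AND[a·b] → w = 0.0240
R3: moderate=0.74, brief=0.94, ¬elevated=1−0.58=0.42; AND[a·b] → w = 0.2922
R4: moderate=0.74, normal=0.48; AND[a·b] → w = 0.3552
R5: normal=0.48, extended=0.60; AND[a·b] → w = 0.2880
Rules with consequent 'normal': {R1, R2} → strengths 0.4034, 0.0240
Aggregate via t-conorm [a + b − a·b]: 0.4178

0.418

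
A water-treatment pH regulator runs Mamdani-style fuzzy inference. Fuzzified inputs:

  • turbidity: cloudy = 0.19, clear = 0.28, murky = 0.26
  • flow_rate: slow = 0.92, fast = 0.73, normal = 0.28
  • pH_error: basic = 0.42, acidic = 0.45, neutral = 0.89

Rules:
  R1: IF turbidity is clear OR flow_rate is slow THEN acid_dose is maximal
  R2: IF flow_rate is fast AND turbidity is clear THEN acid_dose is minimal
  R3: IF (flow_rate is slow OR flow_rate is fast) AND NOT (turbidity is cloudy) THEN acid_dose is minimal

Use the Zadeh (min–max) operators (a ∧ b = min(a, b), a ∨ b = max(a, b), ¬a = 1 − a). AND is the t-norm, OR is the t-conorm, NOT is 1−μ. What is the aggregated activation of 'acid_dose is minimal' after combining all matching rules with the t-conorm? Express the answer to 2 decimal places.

0.81

R1: clear=0.28, slow=0.92; OR[max(a, b)] → w = 0.92
R2: fast=0.73, clear=0.28; AND[min(a, b)] → w = 0.28
R3: (slow=0.92 OR fast=0.73) = 0.92; AND[min(a, b)] with ¬cloudy=1−0.19=0.81 → w = 0.81
Rules with consequent 'minimal': {R2, R3} → strengths 0.28, 0.81
Aggregate via t-conorm [max(a, b)]: 0.81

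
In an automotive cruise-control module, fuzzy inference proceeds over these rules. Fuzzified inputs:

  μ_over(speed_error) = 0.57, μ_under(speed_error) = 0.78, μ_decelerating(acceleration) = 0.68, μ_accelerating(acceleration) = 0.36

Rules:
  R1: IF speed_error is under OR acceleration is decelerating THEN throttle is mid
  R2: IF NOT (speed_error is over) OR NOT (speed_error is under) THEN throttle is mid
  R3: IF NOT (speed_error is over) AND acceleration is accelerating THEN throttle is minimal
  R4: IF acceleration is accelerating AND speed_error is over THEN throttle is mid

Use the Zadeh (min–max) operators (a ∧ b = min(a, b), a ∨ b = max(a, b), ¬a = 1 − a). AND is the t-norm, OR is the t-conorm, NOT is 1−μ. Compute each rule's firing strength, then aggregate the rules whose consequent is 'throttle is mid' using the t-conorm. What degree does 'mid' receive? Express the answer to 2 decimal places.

0.78

R1: under=0.78, decelerating=0.68; OR[max(a, b)] → w = 0.78
R2: ¬over=1−0.57=0.43, ¬under=1−0.78=0.22; OR[max(a, b)] → w = 0.43
R3: ¬over=1−0.57=0.43, accelerating=0.36; AND[min(a, b)] → w = 0.36
R4: accelerating=0.36, over=0.57; AND[min(a, b)] → w = 0.36
Rules with consequent 'mid': {R1, R2, R4} → strengths 0.78, 0.43, 0.36
Aggregate via t-conorm [max(a, b)]: 0.78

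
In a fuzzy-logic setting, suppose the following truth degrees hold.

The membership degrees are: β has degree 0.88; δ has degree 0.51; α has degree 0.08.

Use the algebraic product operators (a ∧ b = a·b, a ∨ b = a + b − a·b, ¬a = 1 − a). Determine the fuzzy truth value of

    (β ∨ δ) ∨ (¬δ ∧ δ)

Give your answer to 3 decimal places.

0.956

β ∨ δ = a + b − a·b on (0.8800, 0.5100) = 0.9412
¬δ = 1 − 0.5100 = 0.4900
¬δ ∧ δ = a·b on (0.4900, 0.5100) = 0.2499
(β ∨ δ) ∨ (¬δ ∧ δ) = a + b − a·b on (0.9412, 0.2499) = 0.9559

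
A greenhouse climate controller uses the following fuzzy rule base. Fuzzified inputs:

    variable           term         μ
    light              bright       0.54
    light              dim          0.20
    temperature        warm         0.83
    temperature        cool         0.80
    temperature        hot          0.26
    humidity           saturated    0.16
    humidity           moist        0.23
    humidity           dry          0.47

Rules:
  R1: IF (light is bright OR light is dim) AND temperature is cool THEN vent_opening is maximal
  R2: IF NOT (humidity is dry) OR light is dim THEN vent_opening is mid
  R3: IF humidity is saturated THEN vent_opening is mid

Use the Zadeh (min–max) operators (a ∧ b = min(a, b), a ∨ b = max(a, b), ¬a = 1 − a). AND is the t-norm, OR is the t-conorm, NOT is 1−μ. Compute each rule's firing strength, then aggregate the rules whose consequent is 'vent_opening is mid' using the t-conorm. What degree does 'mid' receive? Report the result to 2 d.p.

R1: (bright=0.54 OR dim=0.20) = 0.54; AND[min(a, b)] with cool=0.80 → w = 0.54
R2: ¬dry=1−0.47=0.53, dim=0.20; OR[max(a, b)] → w = 0.53
R3: saturated=0.16 → w = 0.16
Rules with consequent 'mid': {R2, R3} → strengths 0.53, 0.16
Aggregate via t-conorm [max(a, b)]: 0.53

0.53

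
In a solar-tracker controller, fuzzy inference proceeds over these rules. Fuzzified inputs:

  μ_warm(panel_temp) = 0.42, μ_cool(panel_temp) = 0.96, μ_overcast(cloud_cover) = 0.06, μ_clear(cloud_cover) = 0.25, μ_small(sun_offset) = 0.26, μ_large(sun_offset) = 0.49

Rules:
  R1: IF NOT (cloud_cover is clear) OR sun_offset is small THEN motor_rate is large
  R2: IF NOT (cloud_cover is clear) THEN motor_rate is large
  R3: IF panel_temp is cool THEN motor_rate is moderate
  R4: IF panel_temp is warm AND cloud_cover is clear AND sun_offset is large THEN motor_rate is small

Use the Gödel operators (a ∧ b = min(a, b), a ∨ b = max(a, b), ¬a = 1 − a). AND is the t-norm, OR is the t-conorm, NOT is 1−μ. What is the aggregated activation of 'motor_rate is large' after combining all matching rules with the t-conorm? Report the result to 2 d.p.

0.75

R1: ¬clear=1−0.25=0.75, small=0.26; OR[max(a, b)] → w = 0.75
R2: ¬clear=1−0.25=0.75 → w = 0.75
R3: cool=0.96 → w = 0.96
R4: warm=0.42, clear=0.25, large=0.49; AND[min(a, b)] → w = 0.25
Rules with consequent 'large': {R1, R2} → strengths 0.75, 0.75
Aggregate via t-conorm [max(a, b)]: 0.75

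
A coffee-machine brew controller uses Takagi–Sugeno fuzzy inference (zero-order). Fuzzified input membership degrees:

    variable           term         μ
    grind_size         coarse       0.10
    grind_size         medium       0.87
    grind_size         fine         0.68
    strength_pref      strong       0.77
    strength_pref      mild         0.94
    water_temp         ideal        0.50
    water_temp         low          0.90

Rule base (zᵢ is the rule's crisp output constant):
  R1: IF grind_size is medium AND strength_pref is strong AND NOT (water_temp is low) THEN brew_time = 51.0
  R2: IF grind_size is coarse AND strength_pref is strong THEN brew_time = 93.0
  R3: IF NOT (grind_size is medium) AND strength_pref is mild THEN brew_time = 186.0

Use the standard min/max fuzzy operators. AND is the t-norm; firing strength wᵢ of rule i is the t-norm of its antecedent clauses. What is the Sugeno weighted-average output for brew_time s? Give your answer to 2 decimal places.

R1 (z=51.0): medium=0.87, strong=0.77, ¬low=1−0.90=0.10; AND[min(a, b)] → w = 0.10
R2 (z=93.0): coarse=0.10, strong=0.77; AND[min(a, b)] → w = 0.10
R3 (z=186.0): ¬medium=1−0.87=0.13, mild=0.94; AND[min(a, b)] → w = 0.13
Weighted average = (0.10·51.0 + 0.10·93.0 + 0.13·186.0) / (0.10 + 0.10 + 0.13)
  = 38.5800 / 0.3300 = 116.91

116.91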